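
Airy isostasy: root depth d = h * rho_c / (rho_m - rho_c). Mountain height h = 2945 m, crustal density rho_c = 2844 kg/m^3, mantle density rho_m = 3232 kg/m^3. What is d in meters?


rho_m - rho_c = 3232 - 2844 = 388
d = 2945 * 2844 / 388
= 8375580 / 388
= 21586.55 m

21586.55


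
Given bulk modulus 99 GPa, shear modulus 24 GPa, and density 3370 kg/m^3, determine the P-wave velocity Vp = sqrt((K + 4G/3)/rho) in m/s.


First compute the effective modulus:
K + 4G/3 = 99e9 + 4*24e9/3 = 131000000000.0 Pa
Then divide by density:
131000000000.0 / 3370 = 38872403.5608 Pa/(kg/m^3)
Take the square root:
Vp = sqrt(38872403.5608) = 6234.77 m/s

6234.77


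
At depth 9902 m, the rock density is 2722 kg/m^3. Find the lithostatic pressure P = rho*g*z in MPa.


P = rho * g * z / 1e6
= 2722 * 9.81 * 9902 / 1e6
= 264411323.64 / 1e6
= 264.4113 MPa

264.4113


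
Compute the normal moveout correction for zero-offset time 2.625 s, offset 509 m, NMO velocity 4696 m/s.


x/Vnmo = 509/4696 = 0.10839
(x/Vnmo)^2 = 0.011748
t0^2 = 6.890625
sqrt(6.890625 + 0.011748) = 2.627237
dt = 2.627237 - 2.625 = 0.002237

0.002237


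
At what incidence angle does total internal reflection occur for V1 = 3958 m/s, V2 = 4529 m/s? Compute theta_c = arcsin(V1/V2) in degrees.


V1/V2 = 3958/4529 = 0.873924
theta_c = arcsin(0.873924) = 60.9178 degrees

60.9178


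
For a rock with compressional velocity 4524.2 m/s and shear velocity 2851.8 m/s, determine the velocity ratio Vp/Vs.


Vp/Vs = 4524.2 / 2851.8
= 1.5864

1.5864


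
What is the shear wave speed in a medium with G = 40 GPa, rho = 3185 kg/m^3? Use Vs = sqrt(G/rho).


Convert G to Pa: G = 40e9 Pa
Compute G/rho = 40e9 / 3185 = 12558869.7017
Vs = sqrt(12558869.7017) = 3543.85 m/s

3543.85


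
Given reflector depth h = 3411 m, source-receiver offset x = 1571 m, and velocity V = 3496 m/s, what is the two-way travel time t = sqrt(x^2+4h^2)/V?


x^2 + 4h^2 = 1571^2 + 4*3411^2 = 2468041 + 46539684 = 49007725
sqrt(49007725) = 7000.5518
t = 7000.5518 / 3496 = 2.0024 s

2.0024


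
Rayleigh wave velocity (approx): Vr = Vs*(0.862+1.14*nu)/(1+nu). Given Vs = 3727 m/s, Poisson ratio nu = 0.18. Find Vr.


Numerator factor = 0.862 + 1.14*0.18 = 1.0672
Denominator = 1 + 0.18 = 1.18
Vr = 3727 * 1.0672 / 1.18 = 3370.72 m/s

3370.72


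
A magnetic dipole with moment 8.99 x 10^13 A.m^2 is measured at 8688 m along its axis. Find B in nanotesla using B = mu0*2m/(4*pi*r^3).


m = 8.99 x 10^13 = 89900000000000 A.m^2
2m = 179800000000000 A.m^2
r^3 = 8688^3 = 655781916672
B = (4pi*10^-7) * 179800000000000 / (4*pi * 655781916672) * 1e9
= 225943343.646178 / 8240798607095.16 * 1e9
= 27417.6514 nT

27417.6514


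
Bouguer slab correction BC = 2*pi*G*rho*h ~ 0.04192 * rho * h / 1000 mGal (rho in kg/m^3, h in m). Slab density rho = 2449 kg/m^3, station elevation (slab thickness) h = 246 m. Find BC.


BC = 0.04192 * rho * h / 1000
= 0.04192 * 2449 * 246 / 1000
= 25.2549 mGal

25.2549


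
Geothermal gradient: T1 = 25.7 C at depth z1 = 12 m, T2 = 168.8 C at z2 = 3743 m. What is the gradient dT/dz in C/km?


dT = 168.8 - 25.7 = 143.1 C
dz = 3743 - 12 = 3731 m
gradient = dT/dz * 1000 = 143.1/3731 * 1000 = 38.3543 C/km

38.3543


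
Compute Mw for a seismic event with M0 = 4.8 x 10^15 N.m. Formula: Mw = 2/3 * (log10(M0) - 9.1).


log10(M0) = log10(4.8 x 10^15) = 15.6812
Mw = 2/3 * (15.6812 - 9.1)
= 2/3 * 6.5812
= 4.39

4.39


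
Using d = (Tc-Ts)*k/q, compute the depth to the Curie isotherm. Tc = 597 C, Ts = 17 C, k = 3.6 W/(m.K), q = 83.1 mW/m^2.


T_Curie - T_surf = 597 - 17 = 580 C
Convert q to W/m^2: 83.1 mW/m^2 = 0.0831 W/m^2
d = 580 * 3.6 / 0.0831 = 25126.35 m

25126.35


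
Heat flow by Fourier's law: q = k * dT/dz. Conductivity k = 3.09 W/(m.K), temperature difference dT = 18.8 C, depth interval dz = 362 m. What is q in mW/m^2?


q = k * dT / dz * 1000
= 3.09 * 18.8 / 362 * 1000
= 0.160475 * 1000
= 160.4751 mW/m^2

160.4751


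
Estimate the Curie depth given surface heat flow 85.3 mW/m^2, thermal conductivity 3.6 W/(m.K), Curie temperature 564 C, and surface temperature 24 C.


T_Curie - T_surf = 564 - 24 = 540 C
Convert q to W/m^2: 85.3 mW/m^2 = 0.0853 W/m^2
d = 540 * 3.6 / 0.0853 = 22790.15 m

22790.15


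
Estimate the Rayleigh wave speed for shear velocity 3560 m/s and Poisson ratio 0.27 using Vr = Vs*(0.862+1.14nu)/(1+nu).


Numerator factor = 0.862 + 1.14*0.27 = 1.1698
Denominator = 1 + 0.27 = 1.27
Vr = 3560 * 1.1698 / 1.27 = 3279.12 m/s

3279.12


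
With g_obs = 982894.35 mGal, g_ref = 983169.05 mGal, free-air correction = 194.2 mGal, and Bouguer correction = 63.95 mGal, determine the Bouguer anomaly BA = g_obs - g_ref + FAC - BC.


BA = g_obs - g_ref + FAC - BC
= 982894.35 - 983169.05 + 194.2 - 63.95
= -144.45 mGal

-144.45


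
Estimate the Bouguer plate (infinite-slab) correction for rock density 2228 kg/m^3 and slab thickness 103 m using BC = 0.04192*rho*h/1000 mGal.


BC = 0.04192 * rho * h / 1000
= 0.04192 * 2228 * 103 / 1000
= 9.62 mGal

9.62


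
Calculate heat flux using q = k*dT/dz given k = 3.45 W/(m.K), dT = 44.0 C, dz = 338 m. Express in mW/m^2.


q = k * dT / dz * 1000
= 3.45 * 44.0 / 338 * 1000
= 0.449112 * 1000
= 449.1124 mW/m^2

449.1124


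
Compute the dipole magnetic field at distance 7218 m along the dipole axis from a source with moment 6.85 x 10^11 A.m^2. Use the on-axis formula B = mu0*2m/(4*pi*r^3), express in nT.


m = 6.85 x 10^11 = 685000000000 A.m^2
2m = 1370000000000 A.m^2
r^3 = 7218^3 = 376054364232
B = (4pi*10^-7) * 1370000000000 / (4*pi * 376054364232) * 1e9
= 1721592.774167 / 4725638512086.53 * 1e9
= 364.309 nT

364.309


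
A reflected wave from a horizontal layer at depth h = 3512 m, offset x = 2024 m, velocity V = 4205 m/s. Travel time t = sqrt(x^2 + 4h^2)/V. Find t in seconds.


x^2 + 4h^2 = 2024^2 + 4*3512^2 = 4096576 + 49336576 = 53433152
sqrt(53433152) = 7309.7984
t = 7309.7984 / 4205 = 1.7384 s

1.7384


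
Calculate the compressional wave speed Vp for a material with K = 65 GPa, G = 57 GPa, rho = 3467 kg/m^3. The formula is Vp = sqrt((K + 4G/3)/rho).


First compute the effective modulus:
K + 4G/3 = 65e9 + 4*57e9/3 = 141000000000.0 Pa
Then divide by density:
141000000000.0 / 3467 = 40669166.4263 Pa/(kg/m^3)
Take the square root:
Vp = sqrt(40669166.4263) = 6377.24 m/s

6377.24


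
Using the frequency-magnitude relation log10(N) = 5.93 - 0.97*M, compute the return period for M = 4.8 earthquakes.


log10(N) = 5.93 - 0.97*4.8 = 1.274
N = 10^1.274 = 18.793168
T = 1/N = 1/18.793168 = 0.0532 years

0.0532


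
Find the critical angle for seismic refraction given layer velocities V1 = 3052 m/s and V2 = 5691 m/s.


V1/V2 = 3052/5691 = 0.536285
theta_c = arcsin(0.536285) = 32.4311 degrees

32.4311


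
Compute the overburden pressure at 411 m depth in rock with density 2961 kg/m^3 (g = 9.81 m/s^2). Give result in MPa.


P = rho * g * z / 1e6
= 2961 * 9.81 * 411 / 1e6
= 11938485.51 / 1e6
= 11.9385 MPa

11.9385


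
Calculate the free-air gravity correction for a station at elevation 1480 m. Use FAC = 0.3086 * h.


FAC = 0.3086 * h
= 0.3086 * 1480
= 456.728 mGal

456.728


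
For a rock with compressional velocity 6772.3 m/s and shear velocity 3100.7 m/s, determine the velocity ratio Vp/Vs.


Vp/Vs = 6772.3 / 3100.7
= 2.1841

2.1841


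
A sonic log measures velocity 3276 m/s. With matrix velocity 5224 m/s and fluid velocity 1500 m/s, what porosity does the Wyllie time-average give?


1/V - 1/Vm = 1/3276 - 1/5224 = 0.00011383
1/Vf - 1/Vm = 1/1500 - 1/5224 = 0.00047524
phi = 0.00011383 / 0.00047524 = 0.2395

0.2395


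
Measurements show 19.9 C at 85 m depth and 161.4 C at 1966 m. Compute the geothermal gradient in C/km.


dT = 161.4 - 19.9 = 141.5 C
dz = 1966 - 85 = 1881 m
gradient = dT/dz * 1000 = 141.5/1881 * 1000 = 75.2259 C/km

75.2259


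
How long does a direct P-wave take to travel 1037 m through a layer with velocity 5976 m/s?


t = x / V
= 1037 / 5976
= 0.1735 s

0.1735


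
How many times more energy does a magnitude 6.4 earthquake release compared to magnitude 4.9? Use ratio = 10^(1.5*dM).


M2 - M1 = 6.4 - 4.9 = 1.5
1.5 * 1.5 = 2.25
ratio = 10^2.25 = 177.83

177.83


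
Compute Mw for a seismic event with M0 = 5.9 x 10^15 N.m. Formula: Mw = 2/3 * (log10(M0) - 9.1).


log10(M0) = log10(5.9 x 10^15) = 15.7709
Mw = 2/3 * (15.7709 - 9.1)
= 2/3 * 6.6709
= 4.45

4.45


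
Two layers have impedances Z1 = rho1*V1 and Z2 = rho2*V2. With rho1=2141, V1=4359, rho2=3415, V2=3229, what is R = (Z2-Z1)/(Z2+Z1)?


Z1 = 2141 * 4359 = 9332619
Z2 = 3415 * 3229 = 11027035
R = (11027035 - 9332619) / (11027035 + 9332619) = 1694416 / 20359654 = 0.0832

0.0832


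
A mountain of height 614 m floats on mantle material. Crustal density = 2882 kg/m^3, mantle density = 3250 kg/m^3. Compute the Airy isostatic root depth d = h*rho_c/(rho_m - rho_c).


rho_m - rho_c = 3250 - 2882 = 368
d = 614 * 2882 / 368
= 1769548 / 368
= 4808.55 m

4808.55


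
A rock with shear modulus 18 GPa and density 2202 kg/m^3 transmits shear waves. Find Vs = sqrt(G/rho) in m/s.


Convert G to Pa: G = 18e9 Pa
Compute G/rho = 18e9 / 2202 = 8174386.921
Vs = sqrt(8174386.921) = 2859.09 m/s

2859.09


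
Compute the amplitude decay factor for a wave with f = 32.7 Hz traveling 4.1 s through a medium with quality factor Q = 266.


pi*f*t/Q = pi*32.7*4.1/266 = 1.583434
A/A0 = exp(-1.583434) = 0.205269

0.205269


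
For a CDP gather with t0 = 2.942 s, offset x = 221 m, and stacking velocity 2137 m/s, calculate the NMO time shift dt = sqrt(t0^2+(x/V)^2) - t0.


x/Vnmo = 221/2137 = 0.103416
(x/Vnmo)^2 = 0.010695
t0^2 = 8.655364
sqrt(8.655364 + 0.010695) = 2.943817
dt = 2.943817 - 2.942 = 0.001817

0.001817


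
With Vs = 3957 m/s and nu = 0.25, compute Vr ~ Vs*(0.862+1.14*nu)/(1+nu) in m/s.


Numerator factor = 0.862 + 1.14*0.25 = 1.147
Denominator = 1 + 0.25 = 1.25
Vr = 3957 * 1.147 / 1.25 = 3630.94 m/s

3630.94


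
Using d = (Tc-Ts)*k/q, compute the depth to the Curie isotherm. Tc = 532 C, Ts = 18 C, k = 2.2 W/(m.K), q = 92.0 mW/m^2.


T_Curie - T_surf = 532 - 18 = 514 C
Convert q to W/m^2: 92.0 mW/m^2 = 0.092 W/m^2
d = 514 * 2.2 / 0.092 = 12291.3 m

12291.3


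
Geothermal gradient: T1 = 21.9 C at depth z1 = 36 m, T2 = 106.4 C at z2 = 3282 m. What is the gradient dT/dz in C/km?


dT = 106.4 - 21.9 = 84.5 C
dz = 3282 - 36 = 3246 m
gradient = dT/dz * 1000 = 84.5/3246 * 1000 = 26.032 C/km

26.032


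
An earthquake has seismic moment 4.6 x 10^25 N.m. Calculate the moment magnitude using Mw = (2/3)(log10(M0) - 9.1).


log10(M0) = log10(4.6 x 10^25) = 25.6628
Mw = 2/3 * (25.6628 - 9.1)
= 2/3 * 16.5628
= 11.04

11.04


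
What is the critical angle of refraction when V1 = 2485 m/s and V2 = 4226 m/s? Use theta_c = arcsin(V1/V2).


V1/V2 = 2485/4226 = 0.588027
theta_c = arcsin(0.588027) = 36.0171 degrees

36.0171


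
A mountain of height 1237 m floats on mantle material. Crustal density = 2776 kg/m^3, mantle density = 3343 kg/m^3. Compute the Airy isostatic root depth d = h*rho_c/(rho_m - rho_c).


rho_m - rho_c = 3343 - 2776 = 567
d = 1237 * 2776 / 567
= 3433912 / 567
= 6056.28 m

6056.28


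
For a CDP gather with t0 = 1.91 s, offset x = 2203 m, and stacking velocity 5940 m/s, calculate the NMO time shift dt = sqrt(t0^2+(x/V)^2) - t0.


x/Vnmo = 2203/5940 = 0.370875
(x/Vnmo)^2 = 0.137549
t0^2 = 3.6481
sqrt(3.6481 + 0.137549) = 1.945674
dt = 1.945674 - 1.91 = 0.035674

0.035674


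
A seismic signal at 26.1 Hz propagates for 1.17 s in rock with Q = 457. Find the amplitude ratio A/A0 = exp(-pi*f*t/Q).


pi*f*t/Q = pi*26.1*1.17/457 = 0.209923
A/A0 = exp(-0.209923) = 0.810647

0.810647


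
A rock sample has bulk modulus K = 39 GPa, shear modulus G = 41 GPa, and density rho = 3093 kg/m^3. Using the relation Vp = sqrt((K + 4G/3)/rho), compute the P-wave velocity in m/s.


First compute the effective modulus:
K + 4G/3 = 39e9 + 4*41e9/3 = 93666666666.67 Pa
Then divide by density:
93666666666.67 / 3093 = 30283435.7151 Pa/(kg/m^3)
Take the square root:
Vp = sqrt(30283435.7151) = 5503.04 m/s

5503.04


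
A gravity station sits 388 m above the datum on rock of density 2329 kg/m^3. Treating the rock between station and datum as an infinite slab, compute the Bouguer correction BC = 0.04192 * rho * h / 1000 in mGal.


BC = 0.04192 * rho * h / 1000
= 0.04192 * 2329 * 388 / 1000
= 37.8811 mGal

37.8811


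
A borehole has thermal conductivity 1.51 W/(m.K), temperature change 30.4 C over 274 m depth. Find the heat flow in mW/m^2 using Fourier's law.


q = k * dT / dz * 1000
= 1.51 * 30.4 / 274 * 1000
= 0.167533 * 1000
= 167.5328 mW/m^2

167.5328


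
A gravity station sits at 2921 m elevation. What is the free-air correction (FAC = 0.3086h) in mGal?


FAC = 0.3086 * h
= 0.3086 * 2921
= 901.4206 mGal

901.4206


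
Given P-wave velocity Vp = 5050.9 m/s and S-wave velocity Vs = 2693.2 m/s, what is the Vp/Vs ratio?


Vp/Vs = 5050.9 / 2693.2
= 1.8754

1.8754


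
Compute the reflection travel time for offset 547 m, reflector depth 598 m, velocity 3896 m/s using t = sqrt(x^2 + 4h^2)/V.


x^2 + 4h^2 = 547^2 + 4*598^2 = 299209 + 1430416 = 1729625
sqrt(1729625) = 1315.1521
t = 1315.1521 / 3896 = 0.3376 s

0.3376


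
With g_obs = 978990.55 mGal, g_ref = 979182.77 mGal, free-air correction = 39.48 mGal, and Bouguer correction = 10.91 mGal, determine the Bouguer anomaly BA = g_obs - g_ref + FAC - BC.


BA = g_obs - g_ref + FAC - BC
= 978990.55 - 979182.77 + 39.48 - 10.91
= -163.65 mGal

-163.65


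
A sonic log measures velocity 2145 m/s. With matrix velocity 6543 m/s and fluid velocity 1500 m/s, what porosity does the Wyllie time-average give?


1/V - 1/Vm = 1/2145 - 1/6543 = 0.00031337
1/Vf - 1/Vm = 1/1500 - 1/6543 = 0.00051383
phi = 0.00031337 / 0.00051383 = 0.6099

0.6099


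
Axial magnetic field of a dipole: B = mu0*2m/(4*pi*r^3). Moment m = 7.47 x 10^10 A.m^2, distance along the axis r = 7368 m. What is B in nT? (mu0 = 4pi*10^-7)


m = 7.47 x 10^10 = 74700000000 A.m^2
2m = 149400000000 A.m^2
r^3 = 7368^3 = 399989740032
B = (4pi*10^-7) * 149400000000 / (4*pi * 399989740032) * 1e9
= 187741.576979 / 5026419315183.29 * 1e9
= 37.351 nT

37.351


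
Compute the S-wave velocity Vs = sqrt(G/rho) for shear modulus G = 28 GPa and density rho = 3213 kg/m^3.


Convert G to Pa: G = 28e9 Pa
Compute G/rho = 28e9 / 3213 = 8714596.9499
Vs = sqrt(8714596.9499) = 2952.05 m/s

2952.05


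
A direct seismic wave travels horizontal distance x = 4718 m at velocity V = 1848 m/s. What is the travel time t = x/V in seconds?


t = x / V
= 4718 / 1848
= 2.553 s

2.553


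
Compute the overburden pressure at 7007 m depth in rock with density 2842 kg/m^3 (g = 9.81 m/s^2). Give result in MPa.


P = rho * g * z / 1e6
= 2842 * 9.81 * 7007 / 1e6
= 195355300.14 / 1e6
= 195.3553 MPa

195.3553


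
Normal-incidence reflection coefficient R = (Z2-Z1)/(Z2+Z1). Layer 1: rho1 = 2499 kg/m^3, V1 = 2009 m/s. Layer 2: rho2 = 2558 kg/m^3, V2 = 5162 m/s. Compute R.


Z1 = 2499 * 2009 = 5020491
Z2 = 2558 * 5162 = 13204396
R = (13204396 - 5020491) / (13204396 + 5020491) = 8183905 / 18224887 = 0.4491

0.4491


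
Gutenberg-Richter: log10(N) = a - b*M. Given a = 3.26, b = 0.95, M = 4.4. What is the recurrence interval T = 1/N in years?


log10(N) = 3.26 - 0.95*4.4 = -0.92
N = 10^-0.92 = 0.120226
T = 1/N = 1/0.120226 = 8.3176 years

8.3176


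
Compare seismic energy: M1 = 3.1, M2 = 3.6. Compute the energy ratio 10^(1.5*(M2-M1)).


M2 - M1 = 3.6 - 3.1 = 0.5
1.5 * 0.5 = 0.75
ratio = 10^0.75 = 5.62

5.62


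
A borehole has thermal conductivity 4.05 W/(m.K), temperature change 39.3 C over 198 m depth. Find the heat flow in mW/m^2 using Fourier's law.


q = k * dT / dz * 1000
= 4.05 * 39.3 / 198 * 1000
= 0.803864 * 1000
= 803.8636 mW/m^2

803.8636


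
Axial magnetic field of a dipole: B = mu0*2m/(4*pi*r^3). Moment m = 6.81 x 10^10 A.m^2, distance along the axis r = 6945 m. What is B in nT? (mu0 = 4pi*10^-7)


m = 6.81 x 10^10 = 68100000000 A.m^2
2m = 136200000000 A.m^2
r^3 = 6945^3 = 334978358625
B = (4pi*10^-7) * 136200000000 / (4*pi * 334978358625) * 1e9
= 171153.967768 / 4209462202271.47 * 1e9
= 40.6593 nT

40.6593


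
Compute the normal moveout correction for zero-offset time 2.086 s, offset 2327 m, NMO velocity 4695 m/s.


x/Vnmo = 2327/4695 = 0.495634
(x/Vnmo)^2 = 0.245653
t0^2 = 4.351396
sqrt(4.351396 + 0.245653) = 2.144073
dt = 2.144073 - 2.086 = 0.058073

0.058073


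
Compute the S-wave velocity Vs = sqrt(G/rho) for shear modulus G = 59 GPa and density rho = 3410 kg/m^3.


Convert G to Pa: G = 59e9 Pa
Compute G/rho = 59e9 / 3410 = 17302052.7859
Vs = sqrt(17302052.7859) = 4159.57 m/s

4159.57


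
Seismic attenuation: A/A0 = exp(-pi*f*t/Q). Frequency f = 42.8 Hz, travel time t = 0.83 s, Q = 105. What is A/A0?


pi*f*t/Q = pi*42.8*0.83/105 = 1.062876
A/A0 = exp(-1.062876) = 0.345461

0.345461


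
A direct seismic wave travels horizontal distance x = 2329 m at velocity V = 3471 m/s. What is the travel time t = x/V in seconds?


t = x / V
= 2329 / 3471
= 0.671 s

0.671


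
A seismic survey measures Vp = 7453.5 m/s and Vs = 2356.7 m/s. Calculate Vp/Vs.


Vp/Vs = 7453.5 / 2356.7
= 3.1627

3.1627


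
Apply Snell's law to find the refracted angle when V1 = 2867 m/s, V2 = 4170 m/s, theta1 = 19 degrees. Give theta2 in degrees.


sin(theta1) = sin(19 deg) = 0.325568
sin(theta2) = V2/V1 * sin(theta1) = 4170/2867 * 0.325568 = 0.473533
theta2 = arcsin(0.473533) = 28.2639 degrees

28.2639


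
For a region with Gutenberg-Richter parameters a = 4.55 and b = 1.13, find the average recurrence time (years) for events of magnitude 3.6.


log10(N) = 4.55 - 1.13*3.6 = 0.482
N = 10^0.482 = 3.033891
T = 1/N = 1/3.033891 = 0.3296 years

0.3296


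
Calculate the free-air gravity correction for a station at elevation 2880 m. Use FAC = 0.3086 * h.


FAC = 0.3086 * h
= 0.3086 * 2880
= 888.768 mGal

888.768


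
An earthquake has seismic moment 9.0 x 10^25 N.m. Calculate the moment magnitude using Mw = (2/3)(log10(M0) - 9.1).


log10(M0) = log10(9.0 x 10^25) = 25.9542
Mw = 2/3 * (25.9542 - 9.1)
= 2/3 * 16.8542
= 11.24

11.24


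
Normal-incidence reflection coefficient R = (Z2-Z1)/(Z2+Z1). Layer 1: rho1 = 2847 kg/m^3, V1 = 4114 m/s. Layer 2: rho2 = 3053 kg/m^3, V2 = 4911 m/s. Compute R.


Z1 = 2847 * 4114 = 11712558
Z2 = 3053 * 4911 = 14993283
R = (14993283 - 11712558) / (14993283 + 11712558) = 3280725 / 26705841 = 0.1228

0.1228


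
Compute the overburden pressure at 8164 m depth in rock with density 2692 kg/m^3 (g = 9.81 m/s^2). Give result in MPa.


P = rho * g * z / 1e6
= 2692 * 9.81 * 8164 / 1e6
= 215599157.28 / 1e6
= 215.5992 MPa

215.5992


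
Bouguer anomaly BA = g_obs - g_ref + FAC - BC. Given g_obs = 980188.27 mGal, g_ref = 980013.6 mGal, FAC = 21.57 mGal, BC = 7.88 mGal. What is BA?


BA = g_obs - g_ref + FAC - BC
= 980188.27 - 980013.6 + 21.57 - 7.88
= 188.36 mGal

188.36


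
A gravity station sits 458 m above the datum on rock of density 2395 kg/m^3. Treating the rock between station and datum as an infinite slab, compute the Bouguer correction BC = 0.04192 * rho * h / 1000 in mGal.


BC = 0.04192 * rho * h / 1000
= 0.04192 * 2395 * 458 / 1000
= 45.9825 mGal

45.9825


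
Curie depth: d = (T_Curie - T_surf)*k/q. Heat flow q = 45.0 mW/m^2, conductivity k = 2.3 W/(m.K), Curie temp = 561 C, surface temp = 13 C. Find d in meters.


T_Curie - T_surf = 561 - 13 = 548 C
Convert q to W/m^2: 45.0 mW/m^2 = 0.045 W/m^2
d = 548 * 2.3 / 0.045 = 28008.89 m

28008.89


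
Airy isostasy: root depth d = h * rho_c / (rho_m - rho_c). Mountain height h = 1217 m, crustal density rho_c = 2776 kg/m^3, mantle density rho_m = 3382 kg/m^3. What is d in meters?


rho_m - rho_c = 3382 - 2776 = 606
d = 1217 * 2776 / 606
= 3378392 / 606
= 5574.9 m

5574.9


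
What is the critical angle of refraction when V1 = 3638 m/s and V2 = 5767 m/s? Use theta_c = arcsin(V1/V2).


V1/V2 = 3638/5767 = 0.630831
theta_c = arcsin(0.630831) = 39.1114 degrees

39.1114


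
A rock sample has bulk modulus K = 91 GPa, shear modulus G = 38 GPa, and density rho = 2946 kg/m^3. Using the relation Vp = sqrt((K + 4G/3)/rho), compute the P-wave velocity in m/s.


First compute the effective modulus:
K + 4G/3 = 91e9 + 4*38e9/3 = 141666666666.67 Pa
Then divide by density:
141666666666.67 / 2946 = 48087802.6703 Pa/(kg/m^3)
Take the square root:
Vp = sqrt(48087802.6703) = 6934.54 m/s

6934.54


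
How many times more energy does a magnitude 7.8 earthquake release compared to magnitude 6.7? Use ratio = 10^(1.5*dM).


M2 - M1 = 7.8 - 6.7 = 1.1
1.5 * 1.1 = 1.65
ratio = 10^1.65 = 44.67

44.67


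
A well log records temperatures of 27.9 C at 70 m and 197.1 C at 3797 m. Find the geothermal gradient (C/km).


dT = 197.1 - 27.9 = 169.2 C
dz = 3797 - 70 = 3727 m
gradient = dT/dz * 1000 = 169.2/3727 * 1000 = 45.3984 C/km

45.3984


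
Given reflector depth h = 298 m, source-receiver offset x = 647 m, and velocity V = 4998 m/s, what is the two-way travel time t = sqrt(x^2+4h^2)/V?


x^2 + 4h^2 = 647^2 + 4*298^2 = 418609 + 355216 = 773825
sqrt(773825) = 879.6732
t = 879.6732 / 4998 = 0.176 s

0.176


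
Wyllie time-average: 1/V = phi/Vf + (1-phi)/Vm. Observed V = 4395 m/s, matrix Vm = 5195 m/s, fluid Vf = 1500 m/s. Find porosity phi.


1/V - 1/Vm = 1/4395 - 1/5195 = 3.504e-05
1/Vf - 1/Vm = 1/1500 - 1/5195 = 0.00047417
phi = 3.504e-05 / 0.00047417 = 0.0739

0.0739


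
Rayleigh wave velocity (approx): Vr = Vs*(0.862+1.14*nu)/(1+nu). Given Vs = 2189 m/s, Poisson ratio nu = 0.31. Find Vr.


Numerator factor = 0.862 + 1.14*0.31 = 1.2154
Denominator = 1 + 0.31 = 1.31
Vr = 2189 * 1.2154 / 1.31 = 2030.92 m/s

2030.92


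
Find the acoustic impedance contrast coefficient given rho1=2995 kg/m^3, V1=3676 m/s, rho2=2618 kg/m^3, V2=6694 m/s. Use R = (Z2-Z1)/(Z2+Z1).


Z1 = 2995 * 3676 = 11009620
Z2 = 2618 * 6694 = 17524892
R = (17524892 - 11009620) / (17524892 + 11009620) = 6515272 / 28534512 = 0.2283

0.2283


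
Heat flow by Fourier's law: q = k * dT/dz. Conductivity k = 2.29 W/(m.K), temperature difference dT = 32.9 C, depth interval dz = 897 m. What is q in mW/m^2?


q = k * dT / dz * 1000
= 2.29 * 32.9 / 897 * 1000
= 0.083992 * 1000
= 83.9922 mW/m^2

83.9922


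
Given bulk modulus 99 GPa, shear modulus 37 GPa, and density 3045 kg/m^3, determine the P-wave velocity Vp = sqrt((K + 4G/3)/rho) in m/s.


First compute the effective modulus:
K + 4G/3 = 99e9 + 4*37e9/3 = 148333333333.33 Pa
Then divide by density:
148333333333.33 / 3045 = 48713738.3689 Pa/(kg/m^3)
Take the square root:
Vp = sqrt(48713738.3689) = 6979.52 m/s

6979.52


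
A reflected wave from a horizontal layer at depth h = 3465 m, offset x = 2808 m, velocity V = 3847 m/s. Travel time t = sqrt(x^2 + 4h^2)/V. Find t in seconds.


x^2 + 4h^2 = 2808^2 + 4*3465^2 = 7884864 + 48024900 = 55909764
sqrt(55909764) = 7477.2832
t = 7477.2832 / 3847 = 1.9437 s

1.9437


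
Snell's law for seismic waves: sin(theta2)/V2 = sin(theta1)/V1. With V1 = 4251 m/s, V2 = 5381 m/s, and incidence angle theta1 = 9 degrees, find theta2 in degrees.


sin(theta1) = sin(9 deg) = 0.156434
sin(theta2) = V2/V1 * sin(theta1) = 5381/4251 * 0.156434 = 0.198018
theta2 = arcsin(0.198018) = 11.4211 degrees

11.4211


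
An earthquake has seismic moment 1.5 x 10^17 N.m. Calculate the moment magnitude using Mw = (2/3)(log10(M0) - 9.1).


log10(M0) = log10(1.5 x 10^17) = 17.1761
Mw = 2/3 * (17.1761 - 9.1)
= 2/3 * 8.0761
= 5.38

5.38


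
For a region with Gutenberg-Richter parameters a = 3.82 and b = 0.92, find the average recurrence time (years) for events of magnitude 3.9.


log10(N) = 3.82 - 0.92*3.9 = 0.232
N = 10^0.232 = 1.706082
T = 1/N = 1/1.706082 = 0.5861 years

0.5861


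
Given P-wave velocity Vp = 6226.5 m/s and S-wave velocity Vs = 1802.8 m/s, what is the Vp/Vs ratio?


Vp/Vs = 6226.5 / 1802.8
= 3.4538

3.4538


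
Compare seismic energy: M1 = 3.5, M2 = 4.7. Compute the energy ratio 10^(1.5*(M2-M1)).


M2 - M1 = 4.7 - 3.5 = 1.2
1.5 * 1.2 = 1.8
ratio = 10^1.8 = 63.1

63.1


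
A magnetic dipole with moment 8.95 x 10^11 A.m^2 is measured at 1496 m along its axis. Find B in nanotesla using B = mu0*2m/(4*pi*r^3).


m = 8.95 x 10^11 = 895000000000 A.m^2
2m = 1790000000000 A.m^2
r^3 = 1496^3 = 3348071936
B = (4pi*10^-7) * 1790000000000 / (4*pi * 3348071936) * 1e9
= 2249380.33997 / 42073112791.31 * 1e9
= 53463.6063 nT

53463.6063


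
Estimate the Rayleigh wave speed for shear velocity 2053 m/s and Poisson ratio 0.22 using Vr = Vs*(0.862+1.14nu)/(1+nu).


Numerator factor = 0.862 + 1.14*0.22 = 1.1128
Denominator = 1 + 0.22 = 1.22
Vr = 2053 * 1.1128 / 1.22 = 1872.61 m/s

1872.61


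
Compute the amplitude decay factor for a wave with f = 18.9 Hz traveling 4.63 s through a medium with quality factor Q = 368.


pi*f*t/Q = pi*18.9*4.63/368 = 0.747042
A/A0 = exp(-0.747042) = 0.473766

0.473766


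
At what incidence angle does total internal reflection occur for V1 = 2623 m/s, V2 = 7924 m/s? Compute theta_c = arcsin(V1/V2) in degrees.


V1/V2 = 2623/7924 = 0.33102
theta_c = arcsin(0.33102) = 19.3307 degrees

19.3307


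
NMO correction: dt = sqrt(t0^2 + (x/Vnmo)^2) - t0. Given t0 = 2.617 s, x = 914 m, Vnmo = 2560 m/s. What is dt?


x/Vnmo = 914/2560 = 0.357031
(x/Vnmo)^2 = 0.127471
t0^2 = 6.848689
sqrt(6.848689 + 0.127471) = 2.641242
dt = 2.641242 - 2.617 = 0.024242

0.024242


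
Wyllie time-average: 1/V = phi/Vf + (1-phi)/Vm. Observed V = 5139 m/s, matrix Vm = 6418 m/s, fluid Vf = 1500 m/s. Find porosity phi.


1/V - 1/Vm = 1/5139 - 1/6418 = 3.878e-05
1/Vf - 1/Vm = 1/1500 - 1/6418 = 0.00051085
phi = 3.878e-05 / 0.00051085 = 0.0759

0.0759


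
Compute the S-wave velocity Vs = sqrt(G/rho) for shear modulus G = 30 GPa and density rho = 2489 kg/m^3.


Convert G to Pa: G = 30e9 Pa
Compute G/rho = 30e9 / 2489 = 12053033.3467
Vs = sqrt(12053033.3467) = 3471.75 m/s

3471.75


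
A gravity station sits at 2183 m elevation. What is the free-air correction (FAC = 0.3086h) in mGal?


FAC = 0.3086 * h
= 0.3086 * 2183
= 673.6738 mGal

673.6738


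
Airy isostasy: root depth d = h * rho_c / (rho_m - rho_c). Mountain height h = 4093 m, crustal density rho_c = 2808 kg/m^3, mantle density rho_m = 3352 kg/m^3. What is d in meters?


rho_m - rho_c = 3352 - 2808 = 544
d = 4093 * 2808 / 544
= 11493144 / 544
= 21127.1 m

21127.1


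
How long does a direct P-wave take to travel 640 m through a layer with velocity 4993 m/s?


t = x / V
= 640 / 4993
= 0.1282 s

0.1282


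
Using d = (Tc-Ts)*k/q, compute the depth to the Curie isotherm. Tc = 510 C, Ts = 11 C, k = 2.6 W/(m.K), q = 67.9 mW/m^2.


T_Curie - T_surf = 510 - 11 = 499 C
Convert q to W/m^2: 67.9 mW/m^2 = 0.0679 W/m^2
d = 499 * 2.6 / 0.0679 = 19107.51 m

19107.51


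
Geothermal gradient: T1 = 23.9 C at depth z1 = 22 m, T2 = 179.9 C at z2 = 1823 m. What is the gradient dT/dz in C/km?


dT = 179.9 - 23.9 = 156.0 C
dz = 1823 - 22 = 1801 m
gradient = dT/dz * 1000 = 156.0/1801 * 1000 = 86.6185 C/km

86.6185


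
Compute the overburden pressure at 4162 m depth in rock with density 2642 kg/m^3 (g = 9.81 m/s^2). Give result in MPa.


P = rho * g * z / 1e6
= 2642 * 9.81 * 4162 / 1e6
= 107870799.24 / 1e6
= 107.8708 MPa

107.8708


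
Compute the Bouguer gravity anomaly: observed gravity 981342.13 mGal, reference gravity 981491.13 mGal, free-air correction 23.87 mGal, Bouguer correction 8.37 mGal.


BA = g_obs - g_ref + FAC - BC
= 981342.13 - 981491.13 + 23.87 - 8.37
= -133.5 mGal

-133.5


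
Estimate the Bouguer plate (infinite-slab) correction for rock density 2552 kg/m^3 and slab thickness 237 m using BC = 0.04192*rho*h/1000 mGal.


BC = 0.04192 * rho * h / 1000
= 0.04192 * 2552 * 237 / 1000
= 25.3542 mGal

25.3542


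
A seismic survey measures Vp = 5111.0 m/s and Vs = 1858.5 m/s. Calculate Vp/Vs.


Vp/Vs = 5111.0 / 1858.5
= 2.7501

2.7501


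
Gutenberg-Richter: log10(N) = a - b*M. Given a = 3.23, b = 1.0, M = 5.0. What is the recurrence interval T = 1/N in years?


log10(N) = 3.23 - 1.0*5.0 = -1.77
N = 10^-1.77 = 0.016982
T = 1/N = 1/0.016982 = 58.8844 years

58.8844


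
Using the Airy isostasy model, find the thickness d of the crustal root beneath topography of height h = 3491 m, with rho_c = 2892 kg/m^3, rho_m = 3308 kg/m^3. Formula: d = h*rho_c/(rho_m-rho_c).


rho_m - rho_c = 3308 - 2892 = 416
d = 3491 * 2892 / 416
= 10095972 / 416
= 24269.16 m

24269.16


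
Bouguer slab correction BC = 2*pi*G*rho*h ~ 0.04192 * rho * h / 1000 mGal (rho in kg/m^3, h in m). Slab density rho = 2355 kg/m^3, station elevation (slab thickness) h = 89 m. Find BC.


BC = 0.04192 * rho * h / 1000
= 0.04192 * 2355 * 89 / 1000
= 8.7862 mGal

8.7862


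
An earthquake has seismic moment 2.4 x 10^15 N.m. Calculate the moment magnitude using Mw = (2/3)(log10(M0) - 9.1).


log10(M0) = log10(2.4 x 10^15) = 15.3802
Mw = 2/3 * (15.3802 - 9.1)
= 2/3 * 6.2802
= 4.19

4.19


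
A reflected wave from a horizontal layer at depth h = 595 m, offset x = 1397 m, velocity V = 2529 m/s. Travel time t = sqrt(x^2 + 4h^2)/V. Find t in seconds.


x^2 + 4h^2 = 1397^2 + 4*595^2 = 1951609 + 1416100 = 3367709
sqrt(3367709) = 1835.1319
t = 1835.1319 / 2529 = 0.7256 s

0.7256


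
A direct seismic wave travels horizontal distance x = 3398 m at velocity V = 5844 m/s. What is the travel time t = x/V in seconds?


t = x / V
= 3398 / 5844
= 0.5815 s

0.5815


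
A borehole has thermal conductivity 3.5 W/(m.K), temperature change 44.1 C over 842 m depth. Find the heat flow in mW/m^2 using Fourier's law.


q = k * dT / dz * 1000
= 3.5 * 44.1 / 842 * 1000
= 0.183314 * 1000
= 183.3135 mW/m^2

183.3135


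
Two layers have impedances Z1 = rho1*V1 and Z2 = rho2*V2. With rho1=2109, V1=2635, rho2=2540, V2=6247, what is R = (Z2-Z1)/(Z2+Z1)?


Z1 = 2109 * 2635 = 5557215
Z2 = 2540 * 6247 = 15867380
R = (15867380 - 5557215) / (15867380 + 5557215) = 10310165 / 21424595 = 0.4812

0.4812


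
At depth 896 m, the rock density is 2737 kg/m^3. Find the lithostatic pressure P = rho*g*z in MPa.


P = rho * g * z / 1e6
= 2737 * 9.81 * 896 / 1e6
= 24057573.12 / 1e6
= 24.0576 MPa

24.0576


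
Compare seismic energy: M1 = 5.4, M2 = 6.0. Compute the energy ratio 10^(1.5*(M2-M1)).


M2 - M1 = 6.0 - 5.4 = 0.6
1.5 * 0.6 = 0.9
ratio = 10^0.9 = 7.94

7.94


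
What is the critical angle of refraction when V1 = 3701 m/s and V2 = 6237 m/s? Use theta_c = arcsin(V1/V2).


V1/V2 = 3701/6237 = 0.593394
theta_c = arcsin(0.593394) = 36.3982 degrees

36.3982


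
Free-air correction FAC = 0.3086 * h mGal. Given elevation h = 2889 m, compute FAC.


FAC = 0.3086 * h
= 0.3086 * 2889
= 891.5454 mGal

891.5454


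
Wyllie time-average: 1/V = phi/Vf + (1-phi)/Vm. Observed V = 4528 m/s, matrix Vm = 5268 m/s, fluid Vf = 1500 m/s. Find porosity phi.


1/V - 1/Vm = 1/4528 - 1/5268 = 3.102e-05
1/Vf - 1/Vm = 1/1500 - 1/5268 = 0.00047684
phi = 3.102e-05 / 0.00047684 = 0.0651

0.0651


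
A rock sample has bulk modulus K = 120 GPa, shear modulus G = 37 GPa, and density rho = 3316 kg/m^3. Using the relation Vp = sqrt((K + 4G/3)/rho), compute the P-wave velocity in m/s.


First compute the effective modulus:
K + 4G/3 = 120e9 + 4*37e9/3 = 169333333333.33 Pa
Then divide by density:
169333333333.33 / 3316 = 51065540.8122 Pa/(kg/m^3)
Take the square root:
Vp = sqrt(51065540.8122) = 7146.02 m/s

7146.02


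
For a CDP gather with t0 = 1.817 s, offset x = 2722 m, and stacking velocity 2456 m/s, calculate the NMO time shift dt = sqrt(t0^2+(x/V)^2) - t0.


x/Vnmo = 2722/2456 = 1.108306
(x/Vnmo)^2 = 1.228343
t0^2 = 3.301489
sqrt(3.301489 + 1.228343) = 2.12834
dt = 2.12834 - 1.817 = 0.31134

0.31134


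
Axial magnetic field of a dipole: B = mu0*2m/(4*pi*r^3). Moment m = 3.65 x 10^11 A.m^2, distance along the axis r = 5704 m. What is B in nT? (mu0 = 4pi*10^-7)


m = 3.65 x 10^11 = 365000000000 A.m^2
2m = 730000000000 A.m^2
r^3 = 5704^3 = 185583153664
B = (4pi*10^-7) * 730000000000 / (4*pi * 185583153664) * 1e9
= 917345.054848 / 2332106688723.39 * 1e9
= 393.3547 nT

393.3547


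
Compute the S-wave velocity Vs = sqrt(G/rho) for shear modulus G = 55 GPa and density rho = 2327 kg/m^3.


Convert G to Pa: G = 55e9 Pa
Compute G/rho = 55e9 / 2327 = 23635582.2948
Vs = sqrt(23635582.2948) = 4861.64 m/s

4861.64


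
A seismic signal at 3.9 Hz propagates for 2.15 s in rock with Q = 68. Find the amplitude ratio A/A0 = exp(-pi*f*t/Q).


pi*f*t/Q = pi*3.9*2.15/68 = 0.387386
A/A0 = exp(-0.387386) = 0.678829

0.678829


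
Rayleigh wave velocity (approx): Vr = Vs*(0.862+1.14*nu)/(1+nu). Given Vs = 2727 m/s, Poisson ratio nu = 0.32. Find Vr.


Numerator factor = 0.862 + 1.14*0.32 = 1.2268
Denominator = 1 + 0.32 = 1.32
Vr = 2727 * 1.2268 / 1.32 = 2534.46 m/s

2534.46


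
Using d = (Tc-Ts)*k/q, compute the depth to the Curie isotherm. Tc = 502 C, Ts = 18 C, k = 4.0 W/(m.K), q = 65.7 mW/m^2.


T_Curie - T_surf = 502 - 18 = 484 C
Convert q to W/m^2: 65.7 mW/m^2 = 0.0657 W/m^2
d = 484 * 4.0 / 0.0657 = 29467.28 m

29467.28


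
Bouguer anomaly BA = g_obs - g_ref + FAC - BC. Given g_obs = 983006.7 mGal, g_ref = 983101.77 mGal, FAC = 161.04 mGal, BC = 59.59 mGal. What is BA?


BA = g_obs - g_ref + FAC - BC
= 983006.7 - 983101.77 + 161.04 - 59.59
= 6.38 mGal

6.38


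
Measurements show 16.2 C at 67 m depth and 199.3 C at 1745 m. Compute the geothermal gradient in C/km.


dT = 199.3 - 16.2 = 183.1 C
dz = 1745 - 67 = 1678 m
gradient = dT/dz * 1000 = 183.1/1678 * 1000 = 109.118 C/km

109.118


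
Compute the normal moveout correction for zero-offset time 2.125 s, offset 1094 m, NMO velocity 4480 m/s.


x/Vnmo = 1094/4480 = 0.244196
(x/Vnmo)^2 = 0.059632
t0^2 = 4.515625
sqrt(4.515625 + 0.059632) = 2.138985
dt = 2.138985 - 2.125 = 0.013985

0.013985


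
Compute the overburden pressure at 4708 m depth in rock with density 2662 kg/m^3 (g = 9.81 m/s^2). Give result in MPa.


P = rho * g * z / 1e6
= 2662 * 9.81 * 4708 / 1e6
= 122945747.76 / 1e6
= 122.9457 MPa

122.9457


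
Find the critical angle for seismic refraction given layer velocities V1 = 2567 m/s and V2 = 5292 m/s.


V1/V2 = 2567/5292 = 0.485072
theta_c = arcsin(0.485072) = 29.0172 degrees

29.0172


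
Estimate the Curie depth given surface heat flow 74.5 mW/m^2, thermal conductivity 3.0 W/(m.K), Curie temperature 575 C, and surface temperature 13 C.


T_Curie - T_surf = 575 - 13 = 562 C
Convert q to W/m^2: 74.5 mW/m^2 = 0.0745 W/m^2
d = 562 * 3.0 / 0.0745 = 22630.87 m

22630.87


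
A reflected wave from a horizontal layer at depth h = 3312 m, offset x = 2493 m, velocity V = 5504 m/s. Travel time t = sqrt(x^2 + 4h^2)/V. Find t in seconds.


x^2 + 4h^2 = 2493^2 + 4*3312^2 = 6215049 + 43877376 = 50092425
sqrt(50092425) = 7077.6002
t = 7077.6002 / 5504 = 1.2859 s

1.2859


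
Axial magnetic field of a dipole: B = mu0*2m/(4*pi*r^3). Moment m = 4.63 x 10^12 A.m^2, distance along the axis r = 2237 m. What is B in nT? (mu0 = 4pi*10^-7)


m = 4.63 x 10^12 = 4630000000000 A.m^2
2m = 9260000000000 A.m^2
r^3 = 2237^3 = 11194326053
B = (4pi*10^-7) * 9260000000000 / (4*pi * 11194326053) * 1e9
= 11636459.188897 / 140672049959.97 * 1e9
= 82720.4778 nT

82720.4778


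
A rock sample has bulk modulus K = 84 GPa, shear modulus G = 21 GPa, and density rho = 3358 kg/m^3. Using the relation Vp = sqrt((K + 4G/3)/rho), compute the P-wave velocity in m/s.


First compute the effective modulus:
K + 4G/3 = 84e9 + 4*21e9/3 = 112000000000.0 Pa
Then divide by density:
112000000000.0 / 3358 = 33353186.4205 Pa/(kg/m^3)
Take the square root:
Vp = sqrt(33353186.4205) = 5775.22 m/s

5775.22


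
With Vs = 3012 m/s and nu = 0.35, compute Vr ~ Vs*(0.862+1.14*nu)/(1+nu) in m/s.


Numerator factor = 0.862 + 1.14*0.35 = 1.261
Denominator = 1 + 0.35 = 1.35
Vr = 3012 * 1.261 / 1.35 = 2813.43 m/s

2813.43


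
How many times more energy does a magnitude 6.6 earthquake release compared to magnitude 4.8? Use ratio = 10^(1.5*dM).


M2 - M1 = 6.6 - 4.8 = 1.8
1.5 * 1.8 = 2.7
ratio = 10^2.7 = 501.19

501.19


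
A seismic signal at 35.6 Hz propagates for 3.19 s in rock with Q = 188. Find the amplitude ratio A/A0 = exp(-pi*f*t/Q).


pi*f*t/Q = pi*35.6*3.19/188 = 1.897722
A/A0 = exp(-1.897722) = 0.14991

0.14991


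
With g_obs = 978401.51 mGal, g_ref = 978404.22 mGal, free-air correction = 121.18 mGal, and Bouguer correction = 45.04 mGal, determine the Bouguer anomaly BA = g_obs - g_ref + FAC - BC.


BA = g_obs - g_ref + FAC - BC
= 978401.51 - 978404.22 + 121.18 - 45.04
= 73.43 mGal

73.43


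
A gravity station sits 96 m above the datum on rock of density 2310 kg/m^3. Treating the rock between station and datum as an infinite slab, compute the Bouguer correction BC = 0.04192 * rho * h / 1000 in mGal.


BC = 0.04192 * rho * h / 1000
= 0.04192 * 2310 * 96 / 1000
= 9.2962 mGal

9.2962


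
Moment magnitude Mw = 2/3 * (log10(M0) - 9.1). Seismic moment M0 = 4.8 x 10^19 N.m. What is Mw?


log10(M0) = log10(4.8 x 10^19) = 19.6812
Mw = 2/3 * (19.6812 - 9.1)
= 2/3 * 10.5812
= 7.05

7.05


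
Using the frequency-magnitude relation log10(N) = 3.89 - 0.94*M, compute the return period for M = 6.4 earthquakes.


log10(N) = 3.89 - 0.94*6.4 = -2.126
N = 10^-2.126 = 0.007482
T = 1/N = 1/0.007482 = 133.6596 years

133.6596


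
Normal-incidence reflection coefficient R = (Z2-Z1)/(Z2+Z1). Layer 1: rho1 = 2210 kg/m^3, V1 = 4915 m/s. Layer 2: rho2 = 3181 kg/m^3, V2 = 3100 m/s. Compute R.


Z1 = 2210 * 4915 = 10862150
Z2 = 3181 * 3100 = 9861100
R = (9861100 - 10862150) / (9861100 + 10862150) = -1001050 / 20723250 = -0.0483

-0.0483


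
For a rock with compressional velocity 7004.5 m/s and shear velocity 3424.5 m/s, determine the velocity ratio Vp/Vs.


Vp/Vs = 7004.5 / 3424.5
= 2.0454

2.0454


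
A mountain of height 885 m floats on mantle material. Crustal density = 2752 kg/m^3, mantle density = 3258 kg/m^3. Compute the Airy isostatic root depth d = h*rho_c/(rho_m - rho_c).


rho_m - rho_c = 3258 - 2752 = 506
d = 885 * 2752 / 506
= 2435520 / 506
= 4813.28 m

4813.28


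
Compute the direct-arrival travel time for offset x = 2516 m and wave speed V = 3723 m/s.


t = x / V
= 2516 / 3723
= 0.6758 s

0.6758


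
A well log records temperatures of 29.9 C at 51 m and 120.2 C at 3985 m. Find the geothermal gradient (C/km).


dT = 120.2 - 29.9 = 90.3 C
dz = 3985 - 51 = 3934 m
gradient = dT/dz * 1000 = 90.3/3934 * 1000 = 22.9537 C/km

22.9537


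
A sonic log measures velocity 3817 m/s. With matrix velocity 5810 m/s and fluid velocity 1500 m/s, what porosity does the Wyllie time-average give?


1/V - 1/Vm = 1/3817 - 1/5810 = 8.987e-05
1/Vf - 1/Vm = 1/1500 - 1/5810 = 0.00049455
phi = 8.987e-05 / 0.00049455 = 0.1817

0.1817


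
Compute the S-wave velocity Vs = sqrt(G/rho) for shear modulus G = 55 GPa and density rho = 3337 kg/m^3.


Convert G to Pa: G = 55e9 Pa
Compute G/rho = 55e9 / 3337 = 16481869.9431
Vs = sqrt(16481869.9431) = 4059.79 m/s

4059.79


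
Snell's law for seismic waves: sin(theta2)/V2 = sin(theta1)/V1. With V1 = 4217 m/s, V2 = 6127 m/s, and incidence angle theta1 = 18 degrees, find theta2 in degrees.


sin(theta1) = sin(18 deg) = 0.309017
sin(theta2) = V2/V1 * sin(theta1) = 6127/4217 * 0.309017 = 0.44898
theta2 = arcsin(0.44898) = 26.6782 degrees

26.6782


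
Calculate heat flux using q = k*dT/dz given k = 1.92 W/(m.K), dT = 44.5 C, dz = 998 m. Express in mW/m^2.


q = k * dT / dz * 1000
= 1.92 * 44.5 / 998 * 1000
= 0.085611 * 1000
= 85.6112 mW/m^2

85.6112


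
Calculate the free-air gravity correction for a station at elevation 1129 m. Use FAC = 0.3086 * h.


FAC = 0.3086 * h
= 0.3086 * 1129
= 348.4094 mGal

348.4094
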